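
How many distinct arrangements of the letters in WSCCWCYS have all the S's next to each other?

420

Treat the 2 copies of S as a single block. The multiset to arrange is then {SS, C, C, C, W, W, Y}, 7 items in all.
That gives (7)!/(3!·2!) = 420 arrangements.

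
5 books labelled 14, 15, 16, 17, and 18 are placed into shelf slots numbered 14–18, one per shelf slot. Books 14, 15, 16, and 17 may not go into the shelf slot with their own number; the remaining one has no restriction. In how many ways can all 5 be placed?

Let Aᵢ (for 14 ≤ i ≤ 17) be the placements that put book i in its forbidden shelf slot. Any j of these fix j positions, leaving (5−j)! ways to fill the rest, and there are C(4,j) ways to pick which j.
By inclusion–exclusion, the number of valid placements is Σ_{j=0}^{4} (−1)^j C(4,j)·(5−j)!.
Computing: 120 − 96 + 36 − 8 + 1 = 53.

53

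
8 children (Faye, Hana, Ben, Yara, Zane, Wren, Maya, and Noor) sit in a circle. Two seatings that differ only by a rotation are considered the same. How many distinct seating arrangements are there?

Around a circle, 8 distinct people have 8!/8 = (7)! = 5040 rotationally distinct seatings.

5040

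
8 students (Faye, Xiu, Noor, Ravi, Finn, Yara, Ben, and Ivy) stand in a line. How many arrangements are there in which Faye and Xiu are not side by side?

There are 8! = 40320 arrangements in all. If Faye and Xiu are adjacent, merging them into one block gives 2·(7)! = 10080 arrangements.
So 40320 − 10080 = 30240 arrangements keep them apart.

30240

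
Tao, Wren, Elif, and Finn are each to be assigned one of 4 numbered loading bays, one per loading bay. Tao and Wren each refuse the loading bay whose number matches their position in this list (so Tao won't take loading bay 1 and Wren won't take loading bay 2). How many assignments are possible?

Let Aᵢ (for i ∈ {1, 2}) be the placements that put person i in their forbidden loading bay. Any j of these fix j positions, leaving (4−j)! ways to fill the rest, and there are C(2,j) ways to pick which j.
By inclusion–exclusion, the number of valid placements is Σ_{j=0}^{2} (−1)^j C(2,j)·(4−j)!.
Computing: 24 − 12 + 2 = 14.

14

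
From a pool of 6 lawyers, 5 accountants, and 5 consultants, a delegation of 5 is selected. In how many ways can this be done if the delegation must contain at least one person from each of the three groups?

3200

Total 5-person selections from all 16: C(16,5) = 4368.
Selections missing a whole group: no lawyers → C(10,5) = 252; no accountants → C(11,5) = 462; no consultants → C(11,5) = 462.
Add back selections omitting two groups (i.e. drawn from a single group): C(6,5) + C(5,5) + C(5,5) = 8.
By inclusion–exclusion: 4368 − 1176 + 8 = 3200.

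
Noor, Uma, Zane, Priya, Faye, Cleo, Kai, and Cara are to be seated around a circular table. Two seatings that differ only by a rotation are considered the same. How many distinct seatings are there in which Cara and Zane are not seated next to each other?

3600

Without the restriction there are (7)! = 5040 seatings.
Seatings with Cara beside Zane: treat them as a block with 2 internal orders, giving 2 × (6)! = 1440.
Subtracting, 5040 − 1440 = 3600.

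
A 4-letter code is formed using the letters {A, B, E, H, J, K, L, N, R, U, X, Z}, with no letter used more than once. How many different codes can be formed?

11880

With no repetition, fill the 4 letters in order: 12 choices, then 11, down to 9.
12 × 11 × 10 × 9 = 11880.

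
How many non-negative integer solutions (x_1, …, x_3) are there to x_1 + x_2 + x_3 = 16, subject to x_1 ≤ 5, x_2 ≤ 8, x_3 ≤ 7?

15

Without the upper bounds there are C(18,2) = 153 ways to split 16 among 3 variables.
Subtract solutions that violate a single cap (substitute x_i' = x_i − (cap_i+1)): x_1 ≥ 6 gives C(12,2) = 66; x_2 ≥ 9 gives C(9,2) = 36; x_3 ≥ 8 gives C(10,2) = 45. Together 147.
Add back pairs where two caps are both exceeded: 3 + 6 + 0 = 9.
By inclusion–exclusion the count is 153 − 147 + 9 = 15.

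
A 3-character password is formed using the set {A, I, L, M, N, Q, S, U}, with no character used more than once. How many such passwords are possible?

336

With no repetition, fill the 3 characters in order: 8 choices, then 7, down to 6.
That product is 8 × 7 × 6 = 336.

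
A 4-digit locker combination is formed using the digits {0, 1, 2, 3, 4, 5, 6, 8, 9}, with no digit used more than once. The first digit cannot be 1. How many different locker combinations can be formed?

2688

The first digit has 9−1 = 8 choices (anything except 1).
The remaining 3 digits are filled from the other 8 symbols without repetition: 8 × 7 × 6 = 336.
Total: 8 × 336 = 2688.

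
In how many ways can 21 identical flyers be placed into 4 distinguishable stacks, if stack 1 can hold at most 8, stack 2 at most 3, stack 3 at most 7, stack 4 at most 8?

Ignoring the caps, the number of non-negative solutions to x_1+…+x_4 = 21 is C(24,3) = 2024.
Subtract solutions that violate a single cap (substitute x_i' = x_i − (cap_i+1)): x_1 ≥ 9 gives C(15,3) = 455; x_2 ≥ 4 gives C(20,3) = 1140; x_3 ≥ 8 gives C(16,3) = 560; x_4 ≥ 9 gives C(15,3) = 455. Together 2610.
Add back pairs where two caps are both exceeded: 165 + 35 + 20 + 220 + 165 + 35 = 640.
Subtract triples: 1 + 0 + 0 + 1 = 2.
By inclusion–exclusion the count is 2024 − 2610 + 640 − 2 = 52.

52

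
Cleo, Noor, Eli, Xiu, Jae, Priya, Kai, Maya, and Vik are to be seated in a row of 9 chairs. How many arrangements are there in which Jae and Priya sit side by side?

80640

Treat {Jae, Priya} as a single unit. There are 8 units to order, and the pair itself can be ordered 2 ways.
So the count is 2·(8)! = 80640.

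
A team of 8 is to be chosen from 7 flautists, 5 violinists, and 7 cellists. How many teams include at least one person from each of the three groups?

71589

Total 8-person selections from all 19: C(19,8) = 75582.
Subtract selections that omit an entire group: no flautists → C(12,8) = 495; no violinists → C(14,8) = 3003; no cellists → C(12,8) = 495.
Add back selections omitting two groups (i.e. drawn from a single group): C(7,8) + C(5,8) + C(7,8) = 0.
By inclusion–exclusion: 75582 − 3993 + 0 = 71589.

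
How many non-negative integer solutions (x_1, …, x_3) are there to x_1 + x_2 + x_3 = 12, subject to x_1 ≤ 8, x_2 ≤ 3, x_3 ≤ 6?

18

Without the upper bounds there are C(14,2) = 91 ways to split 12 among 3 variables.
Subtract solutions that violate a single cap (substitute x_i' = x_i − (cap_i+1)): x_1 ≥ 9 gives C(5,2) = 10; x_2 ≥ 4 gives C(10,2) = 45; x_3 ≥ 7 gives C(7,2) = 21. Together 76.
Add back pairs where two caps are both exceeded: 0 + 0 + 3 = 3.
By inclusion–exclusion the count is 91 − 76 + 3 = 18.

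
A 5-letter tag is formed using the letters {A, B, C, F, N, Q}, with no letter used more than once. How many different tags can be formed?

720

This is a permutation of 5 out of 6: P(6,5) = 6!/1!.
That product is 6 × 5 × 4 × 3 × 2 = 720.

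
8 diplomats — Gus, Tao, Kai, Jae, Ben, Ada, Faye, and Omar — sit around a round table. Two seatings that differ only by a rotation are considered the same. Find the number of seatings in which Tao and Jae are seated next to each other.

Treat {Tao, Jae} as one unit (2 internal orders) and seat the resulting 7 units around the table: (6)! circular arrangements.
So 2 × (6)! = 2 × 720 = 1440.

1440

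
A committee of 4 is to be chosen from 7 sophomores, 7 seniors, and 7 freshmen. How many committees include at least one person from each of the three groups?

Unrestricted: C(21,4) = 5985 ways to pick any 4 of the 21.
Selections missing a whole group: no sophomores → C(14,4) = 1001; no seniors → C(14,4) = 1001; no freshmen → C(14,4) = 1001.
Add back selections omitting two groups (i.e. drawn from a single group): C(7,4) + C(7,4) + C(7,4) = 105.
By inclusion–exclusion: 5985 − 3003 + 105 = 3087.

3087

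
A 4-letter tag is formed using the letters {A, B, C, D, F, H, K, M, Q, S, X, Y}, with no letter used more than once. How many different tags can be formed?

11880

Choose and order 4 of the 12 symbols: the first letter has 12 options, the next 11, then 10, 9.
That product is 12 × 11 × 10 × 9 = 11880.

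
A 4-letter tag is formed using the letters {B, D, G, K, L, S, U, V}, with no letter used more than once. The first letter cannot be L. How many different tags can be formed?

1470

The first letter has 8−1 = 7 choices (anything except L).
The remaining 3 letters are filled from the other 7 symbols without repetition: 7 × 6 × 5 = 210.
Total: 7 × 210 = 1470.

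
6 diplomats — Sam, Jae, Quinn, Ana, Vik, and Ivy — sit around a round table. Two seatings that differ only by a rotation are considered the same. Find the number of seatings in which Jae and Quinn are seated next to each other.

48

Glue Jae and Quinn into a block (2 internal orders). Seating 5 units around a circle gives (4)! arrangements.
So 2 × (4)! = 2 × 24 = 48.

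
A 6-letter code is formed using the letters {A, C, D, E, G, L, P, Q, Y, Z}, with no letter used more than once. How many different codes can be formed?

With no repetition, fill the 6 letters in order: 10 choices, then 9, down to 5.
10 × 9 × 8 × 7 × 6 × 5 = 151200.

151200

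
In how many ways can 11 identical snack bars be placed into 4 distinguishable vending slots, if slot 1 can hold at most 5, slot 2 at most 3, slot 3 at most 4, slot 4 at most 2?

19

Ignoring the caps, the number of non-negative solutions to x_1+…+x_4 = 11 is C(14,3) = 364.
Subtract solutions that violate a single cap (substitute x_i' = x_i − (cap_i+1)): x_1 ≥ 6 gives C(8,3) = 56; x_2 ≥ 4 gives C(10,3) = 120; x_3 ≥ 5 gives C(9,3) = 84; x_4 ≥ 3 gives C(11,3) = 165. Together 425.
Add back pairs where two caps are both exceeded: 4 + 1 + 10 + 10 + 35 + 20 = 80.
By inclusion–exclusion the count is 364 − 425 + 80 = 19.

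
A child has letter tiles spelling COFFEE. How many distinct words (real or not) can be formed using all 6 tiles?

180

The 6 letters of COFFEE have repeats: E appearing twice and F appearing twice.
The number of distinct arrangements is 6!/(2!·2!) = 720/4 = 180.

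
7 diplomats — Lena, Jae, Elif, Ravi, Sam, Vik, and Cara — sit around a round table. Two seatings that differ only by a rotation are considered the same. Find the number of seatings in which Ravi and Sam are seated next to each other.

Treat {Ravi, Sam} as one unit (2 internal orders) and seat the resulting 6 units around the table: (5)! circular arrangements.
So 2 × (5)! = 2 × 120 = 240.

240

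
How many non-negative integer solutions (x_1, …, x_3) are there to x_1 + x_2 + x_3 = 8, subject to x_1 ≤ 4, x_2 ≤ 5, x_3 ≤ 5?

Ignoring the caps, the number of non-negative solutions to x_1+…+x_3 = 8 is C(10,2) = 45.
Subtract solutions that violate a single cap (substitute x_i' = x_i − (cap_i+1)): x_1 ≥ 5 gives C(5,2) = 10; x_2 ≥ 6 gives C(4,2) = 6; x_3 ≥ 6 gives C(4,2) = 6. Together 22.
No two caps can be exceeded simultaneously, so the pair terms are all 0.
By inclusion–exclusion the count is 45 − 22 + 0 = 23.

23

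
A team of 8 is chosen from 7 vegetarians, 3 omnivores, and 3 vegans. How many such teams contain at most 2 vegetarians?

21

Split by how many vegetarians are chosen (0 through 2).
Sum: C(7,0)·C(6,8) + C(7,1)·C(6,7) + C(7,2)·C(6,6) = 0 + 0 + 21 = 21.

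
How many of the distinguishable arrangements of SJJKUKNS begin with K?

With the first slot taken by K, it remains to arrange the other 7 letters (SJJUKNS).
Those 7 letters have J appearing twice and S appearing twice, giving (7)!/(2!·2!) = 1260.

1260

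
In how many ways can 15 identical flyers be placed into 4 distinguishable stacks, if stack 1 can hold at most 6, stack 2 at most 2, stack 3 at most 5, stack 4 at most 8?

63

Without the upper bounds there are C(18,3) = 816 ways to split 15 among 4 stacks.
Subtract solutions that violate a single cap (substitute x_i' = x_i − (cap_i+1)): x_1 ≥ 7 gives C(11,3) = 165; x_2 ≥ 3 gives C(15,3) = 455; x_3 ≥ 6 gives C(12,3) = 220; x_4 ≥ 9 gives C(9,3) = 84. Together 924.
Add back pairs where two caps are both exceeded: 56 + 10 + 0 + 84 + 20 + 1 = 171.
By inclusion–exclusion the count is 816 − 924 + 171 = 63.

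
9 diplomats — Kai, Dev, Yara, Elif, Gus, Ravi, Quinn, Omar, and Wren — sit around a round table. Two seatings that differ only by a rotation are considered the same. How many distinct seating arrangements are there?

Around a circle, 9 distinct people have 9!/9 = (8)! = 40320 rotationally distinct seatings.

40320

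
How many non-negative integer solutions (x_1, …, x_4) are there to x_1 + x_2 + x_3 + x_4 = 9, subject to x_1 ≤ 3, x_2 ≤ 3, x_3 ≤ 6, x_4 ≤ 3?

Ignoring the caps, the number of non-negative solutions to x_1+…+x_4 = 9 is C(12,3) = 220.
Subtract solutions that violate a single cap (substitute x_i' = x_i − (cap_i+1)): x_1 ≥ 4 gives C(8,3) = 56; x_2 ≥ 4 gives C(8,3) = 56; x_3 ≥ 7 gives C(5,3) = 10; x_4 ≥ 4 gives C(8,3) = 56. Together 178.
Add back pairs where two caps are both exceeded: 4 + 0 + 4 + 0 + 4 + 0 = 12.
By inclusion–exclusion the count is 220 − 178 + 12 = 54.

54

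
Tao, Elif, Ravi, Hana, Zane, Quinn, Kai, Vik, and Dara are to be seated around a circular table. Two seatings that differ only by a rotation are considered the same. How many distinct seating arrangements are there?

40320

Around a circle, 9 distinct people have 9!/9 = (8)! = 40320 rotationally distinct seatings.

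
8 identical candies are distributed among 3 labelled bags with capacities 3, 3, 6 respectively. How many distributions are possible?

Without the upper bounds there are C(10,2) = 45 ways to split 8 among 3 bags.
Subtract solutions that violate a single cap (substitute x_i' = x_i − (cap_i+1)): x_1 ≥ 4 gives C(6,2) = 15; x_2 ≥ 4 gives C(6,2) = 15; x_3 ≥ 7 gives C(3,2) = 3. Together 33.
Add back pairs where two caps are both exceeded: 1 + 0 + 0 = 1.
By inclusion–exclusion the count is 45 − 33 + 1 = 13.

13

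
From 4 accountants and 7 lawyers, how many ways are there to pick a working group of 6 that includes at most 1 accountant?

91

Split by how many accountants are chosen (0 through 1).
Sum: C(4,0)·C(7,6) + C(4,1)·C(7,5) = 7 + 84 = 91.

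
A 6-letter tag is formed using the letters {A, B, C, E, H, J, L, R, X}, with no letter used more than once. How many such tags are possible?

60480

Choose and order 6 of the 9 symbols: the first letter has 9 options, the next 8, and so on down to 4.
9 × 8 × 7 × 6 × 5 × 4 = 60480.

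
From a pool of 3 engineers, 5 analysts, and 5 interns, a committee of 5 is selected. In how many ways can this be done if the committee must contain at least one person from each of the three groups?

925

With no constraint there are C(13,5) = 1287 possible selections.
Selections missing a whole group: no engineers → C(10,5) = 252; no analysts → C(8,5) = 56; no interns → C(8,5) = 56.
Add back selections omitting two groups (i.e. drawn from a single group): C(3,5) + C(5,5) + C(5,5) = 2.
By inclusion–exclusion: 1287 − 364 + 2 = 925.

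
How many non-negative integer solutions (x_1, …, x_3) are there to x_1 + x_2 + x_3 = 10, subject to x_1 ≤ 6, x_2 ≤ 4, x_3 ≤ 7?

By stars and bars, unrestricted non-negative solutions to x_1+…+x_3 = 10 number C(10+2,2) = 66.
Subtract solutions that violate a single cap (substitute x_i' = x_i − (cap_i+1)): x_1 ≥ 7 gives C(5,2) = 10; x_2 ≥ 5 gives C(7,2) = 21; x_3 ≥ 8 gives C(4,2) = 6. Together 37.
No two caps can be exceeded simultaneously, so the pair terms are all 0.
By inclusion–exclusion the count is 66 − 37 + 0 = 29.

29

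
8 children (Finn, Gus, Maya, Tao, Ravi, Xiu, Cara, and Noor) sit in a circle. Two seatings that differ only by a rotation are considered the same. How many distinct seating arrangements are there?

5040

Fix one person's seat to break rotational symmetry; the remaining 7 people can be arranged in (7)! = 5040 ways.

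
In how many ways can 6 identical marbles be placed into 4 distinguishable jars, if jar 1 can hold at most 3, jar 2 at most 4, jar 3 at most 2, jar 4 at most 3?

Without the upper bounds there are C(9,3) = 84 ways to split 6 among 4 jars.
Subtract solutions that violate a single cap (substitute x_i' = x_i − (cap_i+1)): x_1 ≥ 4 gives C(5,3) = 10; x_2 ≥ 5 gives C(4,3) = 4; x_3 ≥ 3 gives C(6,3) = 20; x_4 ≥ 4 gives C(5,3) = 10. Together 44.
No two caps can be exceeded simultaneously, so the pair terms are all 0.
By inclusion–exclusion the count is 84 − 44 + 0 = 40.

40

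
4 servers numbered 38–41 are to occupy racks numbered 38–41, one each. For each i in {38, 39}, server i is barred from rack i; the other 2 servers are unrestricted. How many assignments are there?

Let Aᵢ (for i ∈ {38, 39}) be the placements that put server i in its forbidden rack. Any j of these fix j positions, leaving (4−j)! ways to fill the rest, and there are C(2,j) ways to pick which j.
By inclusion–exclusion, the number of valid placements is Σ_{j=0}^{2} (−1)^j C(2,j)·(4−j)!.
Computing: 24 − 12 + 2 = 14.

14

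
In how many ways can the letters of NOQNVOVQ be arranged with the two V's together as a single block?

630

Treat the 2 copies of V as a single block. The multiset to arrange is then {VV, N, N, O, O, Q, Q}, 7 items in all.
That gives (7)!/(2!·2!·2!) = 630 arrangements.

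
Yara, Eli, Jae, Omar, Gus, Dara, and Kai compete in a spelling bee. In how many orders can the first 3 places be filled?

This is an ordered selection of 3 from 7: P(7,3).
That gives 7 × 6 × 5 = 210.

210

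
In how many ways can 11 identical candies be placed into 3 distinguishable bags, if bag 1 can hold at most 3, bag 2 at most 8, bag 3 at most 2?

6

Without the upper bounds there are C(13,2) = 78 ways to split 11 among 3 bags.
Subtract solutions that violate a single cap (substitute x_i' = x_i − (cap_i+1)): x_1 ≥ 4 gives C(9,2) = 36; x_2 ≥ 9 gives C(4,2) = 6; x_3 ≥ 3 gives C(10,2) = 45. Together 87.
Add back pairs where two caps are both exceeded: 0 + 15 + 0 = 15.
By inclusion–exclusion the count is 78 − 87 + 15 = 6.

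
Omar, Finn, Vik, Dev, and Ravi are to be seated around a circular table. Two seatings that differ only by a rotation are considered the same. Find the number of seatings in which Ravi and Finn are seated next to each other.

Treat {Ravi, Finn} as one unit (2 internal orders) and seat the resulting 4 units around the table: (3)! circular arrangements.
So 2 × (3)! = 2 × 6 = 12.

12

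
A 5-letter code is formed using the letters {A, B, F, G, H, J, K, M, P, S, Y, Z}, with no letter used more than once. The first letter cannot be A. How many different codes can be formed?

The first letter has 12−1 = 11 choices (anything except A).
The remaining 4 letters are filled from the other 11 symbols without repetition: 11 × 10 × 9 × 8 = 7920.
Total: 11 × 7920 = 87120.

87120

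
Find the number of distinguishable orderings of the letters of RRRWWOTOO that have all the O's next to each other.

420

Treat the 3 copies of O as a single block. The multiset to arrange is then {OOO, R, R, R, T, W, W}, 7 items in all.
That gives (7)!/(3!·2!) = 420 arrangements.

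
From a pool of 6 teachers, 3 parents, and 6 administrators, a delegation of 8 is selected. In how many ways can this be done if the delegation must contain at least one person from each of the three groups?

With no constraint there are C(15,8) = 6435 possible selections.
Selections missing a whole group: no teachers → C(9,8) = 9; no parents → C(12,8) = 495; no administrators → C(9,8) = 9.
Add back selections omitting two groups (i.e. drawn from a single group): C(6,8) + C(3,8) + C(6,8) = 0.
By inclusion–exclusion: 6435 − 513 + 0 = 5922.

5922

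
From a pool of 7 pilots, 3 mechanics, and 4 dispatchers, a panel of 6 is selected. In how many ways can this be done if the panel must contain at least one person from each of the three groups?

2331

Total 6-person selections from all 14: C(14,6) = 3003.
Selections missing a whole group: no pilots → C(7,6) = 7; no mechanics → C(11,6) = 462; no dispatchers → C(10,6) = 210.
Add back selections omitting two groups (i.e. drawn from a single group): C(7,6) + C(3,6) + C(4,6) = 7.
By inclusion–exclusion: 3003 − 679 + 7 = 2331.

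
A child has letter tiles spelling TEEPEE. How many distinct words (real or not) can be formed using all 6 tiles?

30

The 6 letters of TEEPEE have repeats: E appearing 4 times.
So there are 6! / (4!) = 30 distinguishable arrangements.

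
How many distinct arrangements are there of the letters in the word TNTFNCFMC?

22680

Letter multiplicities in TNTFNCFMC: C×2, F×2, M×1, N×2, T×2.
So there are 9! / (2!·2!·2!·2!) = 22680 distinguishable arrangements.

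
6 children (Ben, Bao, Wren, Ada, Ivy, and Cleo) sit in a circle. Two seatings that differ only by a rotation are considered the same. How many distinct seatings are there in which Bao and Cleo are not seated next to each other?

72

All circular seatings of 6 people number (5)! = 120.
Seatings with Bao beside Cleo: treat them as a block with 2 internal orders, giving 2 × (4)! = 48.
Subtracting, 120 − 48 = 72.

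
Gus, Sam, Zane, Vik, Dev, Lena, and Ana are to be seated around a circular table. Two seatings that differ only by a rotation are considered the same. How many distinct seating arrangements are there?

Seat Gus anywhere (absorbing the rotational symmetry), then permute the other 6: (6)! = 720.

720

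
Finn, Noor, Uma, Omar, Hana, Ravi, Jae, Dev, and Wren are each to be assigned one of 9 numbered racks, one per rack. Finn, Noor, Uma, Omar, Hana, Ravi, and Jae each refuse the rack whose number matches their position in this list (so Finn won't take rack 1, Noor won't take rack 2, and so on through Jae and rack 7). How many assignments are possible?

Let Aᵢ (for 1 ≤ i ≤ 7) be the placements that put person i in their forbidden rack. Any j of these fix j positions, leaving (9−j)! ways to fill the rest, and there are C(7,j) ways to pick which j.
By inclusion–exclusion, the number of valid placements is Σ_{j=0}^{7} (−1)^j C(7,j)·(9−j)!.
Computing: 362880 − 282240 + 105840 − 25200 + 4200 − 504 + 42 − 2 = 165016.

165016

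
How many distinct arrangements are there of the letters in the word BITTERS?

BITTERS has 7 letters with T appearing twice.
The number of distinct arrangements is 7!/(2!) = 5040/2 = 2520.

2520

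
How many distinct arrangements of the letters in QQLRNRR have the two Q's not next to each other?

300

There are 7!/(3!·2!) = 420 arrangements of QQLRNRR in total.
Arrangements with the Q's together: treat QQ as one letter, giving (6)!/(3!) = 120.
Subtracting, 420 − 120 = 300 arrangements keep the Q's apart.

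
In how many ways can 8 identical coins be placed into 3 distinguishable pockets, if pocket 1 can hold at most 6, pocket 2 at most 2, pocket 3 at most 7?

20

Without the upper bounds there are C(10,2) = 45 ways to split 8 among 3 pockets.
Subtract solutions that violate a single cap (substitute x_i' = x_i − (cap_i+1)): x_1 ≥ 7 gives C(3,2) = 3; x_2 ≥ 3 gives C(7,2) = 21; x_3 ≥ 8 gives C(2,2) = 1. Together 25.
No two caps can be exceeded simultaneously, so the pair terms are all 0.
By inclusion–exclusion the count is 45 − 25 + 0 = 20.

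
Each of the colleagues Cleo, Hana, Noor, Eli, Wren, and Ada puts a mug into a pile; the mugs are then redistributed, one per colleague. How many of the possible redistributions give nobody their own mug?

265

Count assignments avoiding every fixed point. For any j of the 6 colleagues fixed to their own mug, the other 6−j can be arranged in (6−j)! ways.
By inclusion–exclusion this is Σ_{j=0}^{6} (−1)^j C(6,j)·(6−j)!.
Computing: 720 − 720 + 360 − 120 + 30 − 6 + 1 = 265.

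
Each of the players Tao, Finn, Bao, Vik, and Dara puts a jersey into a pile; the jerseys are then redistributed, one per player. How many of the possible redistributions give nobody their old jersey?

44

This is the derangement count D_5: permutations of 5 items with no fixed point.
By inclusion–exclusion this is Σ_{j=0}^{5} (−1)^j C(5,j)·(5−j)!.
Computing: 120 − 120 + 60 − 20 + 5 − 1 = 44.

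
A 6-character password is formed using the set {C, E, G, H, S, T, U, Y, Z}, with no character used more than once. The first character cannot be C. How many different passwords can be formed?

The first character has 9−1 = 8 choices (anything except C).
The remaining 5 characters are filled from the other 8 symbols without repetition: 8 × 7 × 6 × 5 × 4 = 6720.
Total: 8 × 6720 = 53760.

53760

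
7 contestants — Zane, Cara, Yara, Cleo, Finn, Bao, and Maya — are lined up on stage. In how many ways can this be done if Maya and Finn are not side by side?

Of the 7! = 5040 arrangements, those with Maya and Finn adjacent number 2 × 6! = 1440 (treat the pair as a block with 2 internal orders).
Complementary counting: 5040 − 1440 = 3600.

3600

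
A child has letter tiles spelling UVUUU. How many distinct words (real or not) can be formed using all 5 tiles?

UVUUU has 5 letters with U appearing 4 times.
The number of distinct arrangements is 5!/(4!) = 120/24 = 5.

5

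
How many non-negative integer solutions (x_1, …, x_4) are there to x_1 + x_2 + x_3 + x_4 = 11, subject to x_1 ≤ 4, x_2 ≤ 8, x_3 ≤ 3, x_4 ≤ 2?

Ignoring the caps, the number of non-negative solutions to x_1+…+x_4 = 11 is C(14,3) = 364.
Subtract solutions that violate a single cap (substitute x_i' = x_i − (cap_i+1)): x_1 ≥ 5 gives C(9,3) = 84; x_2 ≥ 9 gives C(5,3) = 10; x_3 ≥ 4 gives C(10,3) = 120; x_4 ≥ 3 gives C(11,3) = 165. Together 379.
Add back pairs where two caps are both exceeded: 0 + 10 + 20 + 0 + 0 + 35 = 65.
By inclusion–exclusion the count is 364 − 379 + 65 = 50.

50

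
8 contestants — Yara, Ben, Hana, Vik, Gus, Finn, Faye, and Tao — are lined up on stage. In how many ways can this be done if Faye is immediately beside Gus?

Treat {Faye, Gus} as a single unit. There are 7 units to order, and the pair itself can be ordered 2 ways.
So the count is 2·(7)! = 10080.

10080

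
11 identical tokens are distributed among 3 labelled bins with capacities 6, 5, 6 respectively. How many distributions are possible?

Without the upper bounds there are C(13,2) = 78 ways to split 11 among 3 bins.
Subtract solutions that violate a single cap (substitute x_i' = x_i − (cap_i+1)): x_1 ≥ 7 gives C(6,2) = 15; x_2 ≥ 6 gives C(7,2) = 21; x_3 ≥ 7 gives C(6,2) = 15. Together 51.
No two caps can be exceeded simultaneously, so the pair terms are all 0.
By inclusion–exclusion the count is 78 − 51 + 0 = 27.

27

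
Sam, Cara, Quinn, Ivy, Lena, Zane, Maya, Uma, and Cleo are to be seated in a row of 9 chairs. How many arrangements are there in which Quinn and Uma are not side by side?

282240

There are 9! = 362880 arrangements in all. If Quinn and Uma are adjacent, merging them into one block gives 2·(8)! = 80640 arrangements.
Complementary counting: 362880 − 80640 = 282240.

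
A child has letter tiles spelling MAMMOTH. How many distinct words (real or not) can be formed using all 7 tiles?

840

The 7 letters of MAMMOTH have repeats: M appearing 3 times.
The number of distinct arrangements is 7!/(3!) = 5040/6 = 840.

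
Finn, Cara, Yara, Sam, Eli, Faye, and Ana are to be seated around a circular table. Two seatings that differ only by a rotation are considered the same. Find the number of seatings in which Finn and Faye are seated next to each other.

240

Glue Finn and Faye into a block (2 internal orders). Seating 6 units around a circle gives (5)! arrangements.
So 2 × (5)! = 2 × 120 = 240.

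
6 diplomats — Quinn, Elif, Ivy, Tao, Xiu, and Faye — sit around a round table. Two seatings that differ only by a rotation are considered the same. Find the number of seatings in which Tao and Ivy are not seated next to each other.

72

Without the restriction there are (5)! = 120 seatings.
Those with Tao next to Ivy: fuse the pair into one unit and seat 5 units around a circle — 2·(4)! = 48.
Subtracting, 120 − 48 = 72.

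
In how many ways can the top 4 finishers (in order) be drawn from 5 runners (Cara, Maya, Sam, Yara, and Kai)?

120

This is an ordered selection of 4 from 5: P(5,4).
That gives 5 × 4 × 3 × 2 = 120.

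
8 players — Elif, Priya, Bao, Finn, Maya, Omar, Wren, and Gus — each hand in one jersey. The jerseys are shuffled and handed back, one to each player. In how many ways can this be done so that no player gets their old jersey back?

14833

Let Aᵢ be the assignments in which player i gets their old jersey. We want the size of the complement of A₁∪…∪A_8.
By inclusion–exclusion this is Σ_{j=0}^{8} (−1)^j C(8,j)·(8−j)!.
Computing: 40320 − 40320 + 20160 − 6720 + 1680 − 336 + 56 − 8 + 1 = 14833.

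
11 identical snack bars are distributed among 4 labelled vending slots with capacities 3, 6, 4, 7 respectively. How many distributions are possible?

116

Without the upper bounds there are C(14,3) = 364 ways to split 11 among 4 vending slots.
Subtract solutions that violate a single cap (substitute x_i' = x_i − (cap_i+1)): x_1 ≥ 4 gives C(10,3) = 120; x_2 ≥ 7 gives C(7,3) = 35; x_3 ≥ 5 gives C(9,3) = 84; x_4 ≥ 8 gives C(6,3) = 20. Together 259.
Add back pairs where two caps are both exceeded: 1 + 10 + 0 + 0 + 0 + 0 = 11.
By inclusion–exclusion the count is 364 − 259 + 11 = 116.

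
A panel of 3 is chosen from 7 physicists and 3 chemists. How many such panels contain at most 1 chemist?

Split by how many chemists are chosen (0 through 1).
Sum: C(3,0)·C(7,3) + C(3,1)·C(7,2) = 35 + 63 = 98.

98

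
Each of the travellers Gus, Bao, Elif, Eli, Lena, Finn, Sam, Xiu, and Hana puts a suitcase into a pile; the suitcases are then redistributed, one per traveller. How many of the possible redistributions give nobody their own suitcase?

Count assignments avoiding every fixed point. For any j of the 9 travellers fixed to their own suitcase, the other 9−j can be arranged in (9−j)! ways.
By inclusion–exclusion this is Σ_{j=0}^{9} (−1)^j C(9,j)·(9−j)!.
Computing: 362880 − 362880 + 181440 − 60480 + 15120 − 3024 + 504 − 72 + 9 − 1 = 133496.

133496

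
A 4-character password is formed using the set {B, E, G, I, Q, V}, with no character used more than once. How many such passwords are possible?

With no repetition, fill the 4 characters in order: 6 choices, then 5, down to 3.
6 × 5 × 4 × 3 = 360.

360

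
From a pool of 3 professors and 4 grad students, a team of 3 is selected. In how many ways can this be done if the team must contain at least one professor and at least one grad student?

30

Unrestricted: C(7,3) = 35 ways to pick any 3 of the 7.
Subtract selections that omit an entire group: no professors → C(4,3) = 4; no grad students → C(3,3) = 1.
Both groups omitted at once is impossible, so 35 − 5 = 30.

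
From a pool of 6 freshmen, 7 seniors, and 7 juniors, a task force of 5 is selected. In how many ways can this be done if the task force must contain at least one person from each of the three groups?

Unrestricted: C(20,5) = 15504 ways to pick any 5 of the 20.
Selections missing a whole group: no freshmen → C(14,5) = 2002; no seniors → C(13,5) = 1287; no juniors → C(13,5) = 1287.
Add back selections omitting two groups (i.e. drawn from a single group): C(6,5) + C(7,5) + C(7,5) = 48.
By inclusion–exclusion: 15504 − 4576 + 48 = 10976.

10976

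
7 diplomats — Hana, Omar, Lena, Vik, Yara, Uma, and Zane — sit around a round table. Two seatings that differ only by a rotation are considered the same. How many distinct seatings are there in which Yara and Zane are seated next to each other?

240

Treat {Yara, Zane} as one unit (2 internal orders) and seat the resulting 6 units around the table: (5)! circular arrangements.
So 2 × (5)! = 2 × 120 = 240.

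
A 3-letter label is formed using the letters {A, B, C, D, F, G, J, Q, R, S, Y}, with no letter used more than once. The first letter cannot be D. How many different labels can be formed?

The first letter has 11−1 = 10 choices (anything except D).
The remaining 2 letters are filled from the other 10 symbols without repetition: 10 × 9 = 90.
Total: 10 × 90 = 900.

900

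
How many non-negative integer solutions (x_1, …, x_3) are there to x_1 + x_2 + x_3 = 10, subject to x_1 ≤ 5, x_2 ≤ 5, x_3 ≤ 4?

Ignoring the caps, the number of non-negative solutions to x_1+…+x_3 = 10 is C(12,2) = 66.
Subtract solutions that violate a single cap (substitute x_i' = x_i − (cap_i+1)): x_1 ≥ 6 gives C(6,2) = 15; x_2 ≥ 6 gives C(6,2) = 15; x_3 ≥ 5 gives C(7,2) = 21. Together 51.
No two caps can be exceeded simultaneously, so the pair terms are all 0.
By inclusion–exclusion the count is 66 − 51 + 0 = 15.

15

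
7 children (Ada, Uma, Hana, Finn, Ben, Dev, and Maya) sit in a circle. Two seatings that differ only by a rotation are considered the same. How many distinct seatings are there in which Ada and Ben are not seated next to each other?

480

Without the restriction there are (6)! = 720 seatings.
Seatings with Ada beside Ben: treat them as a block with 2 internal orders, giving 2 × (5)! = 240.
Subtracting, 720 − 240 = 480.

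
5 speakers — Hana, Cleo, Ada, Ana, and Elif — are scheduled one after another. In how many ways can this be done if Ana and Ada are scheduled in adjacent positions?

Treat {Ana, Ada} as a single unit. There are 4 units to order, and the pair itself can be ordered 2 ways.
So the count is 2·(4)! = 48.

48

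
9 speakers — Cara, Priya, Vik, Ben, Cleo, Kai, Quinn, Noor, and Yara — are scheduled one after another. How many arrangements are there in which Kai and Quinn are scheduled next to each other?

80640

Glue Kai and Quinn into one block (2 internal orders), leaving 8 units to arrange in a row.
That gives 2 × 8! = 2 × 40320 = 80640.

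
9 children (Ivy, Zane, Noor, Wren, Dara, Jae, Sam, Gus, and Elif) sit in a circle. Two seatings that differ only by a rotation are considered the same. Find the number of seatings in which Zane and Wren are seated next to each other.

Treat {Zane, Wren} as one unit (2 internal orders) and seat the resulting 8 units around the table: (7)! circular arrangements.
So 2 × (7)! = 2 × 5040 = 10080.

10080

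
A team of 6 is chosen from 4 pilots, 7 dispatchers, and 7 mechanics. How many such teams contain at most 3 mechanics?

Split by how many mechanics are chosen (0 through 3).
Sum: C(7,0)·C(11,6) + C(7,1)·C(11,5) + C(7,2)·C(11,4) + C(7,3)·C(11,3) = 462 + 3234 + 6930 + 5775 = 16401.

16401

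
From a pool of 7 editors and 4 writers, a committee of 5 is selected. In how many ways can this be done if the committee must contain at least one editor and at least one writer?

441

Total 5-person selections from all 11: C(11,5) = 462.
Selections missing a whole group: no editors → C(4,5) = 0; no writers → C(7,5) = 21.
Both groups omitted at once is impossible, so 462 − 21 = 441.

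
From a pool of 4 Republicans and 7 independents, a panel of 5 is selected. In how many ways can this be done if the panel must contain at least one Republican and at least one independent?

With no constraint there are C(11,5) = 462 possible selections.
Selections missing a whole group: no Republicans → C(7,5) = 21; no independents → C(4,5) = 0.
Both groups omitted at once is impossible, so 462 − 21 = 441.

441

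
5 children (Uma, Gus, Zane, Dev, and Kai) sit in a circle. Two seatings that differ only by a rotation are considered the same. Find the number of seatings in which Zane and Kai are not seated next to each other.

12

All circular seatings of 5 people number (4)! = 24.
Seatings with Zane beside Kai: treat them as a block with 2 internal orders, giving 2 × (3)! = 12.
Subtracting, 24 − 12 = 12.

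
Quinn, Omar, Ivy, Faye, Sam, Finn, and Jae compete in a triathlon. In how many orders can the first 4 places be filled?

840

There are 7 choices for 1st place, 6 for 2nd, and so on down to 4 for position 4.
That gives 7 × 6 × 5 × 4 = 840.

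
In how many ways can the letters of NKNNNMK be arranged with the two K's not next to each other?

75

Total arrangements of NKNNNMK: 7!/(4!·2!) = 105.
If the two K's are adjacent, glue them into one block, leaving 6 items to arrange: (6)!/(4!) = 30 ways.
Subtracting, 105 − 30 = 75 arrangements keep the K's apart.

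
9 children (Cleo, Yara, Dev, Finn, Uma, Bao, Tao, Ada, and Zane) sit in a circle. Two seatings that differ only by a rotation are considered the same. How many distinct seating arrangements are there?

40320

Seat Cleo anywhere (absorbing the rotational symmetry), then permute the other 8: (8)! = 40320.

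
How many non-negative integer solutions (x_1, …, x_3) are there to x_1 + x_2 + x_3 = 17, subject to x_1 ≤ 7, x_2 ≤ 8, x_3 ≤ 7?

21

Ignoring the caps, the number of non-negative solutions to x_1+…+x_3 = 17 is C(19,2) = 171.
Subtract solutions that violate a single cap (substitute x_i' = x_i − (cap_i+1)): x_1 ≥ 8 gives C(11,2) = 55; x_2 ≥ 9 gives C(10,2) = 45; x_3 ≥ 8 gives C(11,2) = 55. Together 155.
Add back pairs where two caps are both exceeded: 1 + 3 + 1 = 5.
By inclusion–exclusion the count is 171 − 155 + 5 = 21.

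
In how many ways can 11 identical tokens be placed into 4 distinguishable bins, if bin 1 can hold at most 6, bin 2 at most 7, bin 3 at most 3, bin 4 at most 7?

170

By stars and bars, unrestricted non-negative solutions to x_1+…+x_4 = 11 number C(11+3,3) = 364.
Subtract solutions that violate a single cap (substitute x_i' = x_i − (cap_i+1)): x_1 ≥ 7 gives C(7,3) = 35; x_2 ≥ 8 gives C(6,3) = 20; x_3 ≥ 4 gives C(10,3) = 120; x_4 ≥ 8 gives C(6,3) = 20. Together 195.
Add back pairs where two caps are both exceeded: 0 + 1 + 0 + 0 + 0 + 0 = 1.
By inclusion–exclusion the count is 364 − 195 + 1 = 170.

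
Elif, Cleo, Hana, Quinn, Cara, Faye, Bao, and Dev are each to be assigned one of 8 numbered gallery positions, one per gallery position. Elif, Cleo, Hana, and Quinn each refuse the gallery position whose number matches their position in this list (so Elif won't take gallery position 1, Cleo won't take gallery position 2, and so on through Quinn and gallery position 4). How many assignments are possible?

24024

Let Aᵢ (for 1 ≤ i ≤ 4) be the placements that put person i in their forbidden gallery position. Any j of these fix j positions, leaving (8−j)! ways to fill the rest, and there are C(4,j) ways to pick which j.
By inclusion–exclusion, the number of valid placements is Σ_{j=0}^{4} (−1)^j C(4,j)·(8−j)!.
Computing: 40320 − 20160 + 4320 − 480 + 24 = 24024.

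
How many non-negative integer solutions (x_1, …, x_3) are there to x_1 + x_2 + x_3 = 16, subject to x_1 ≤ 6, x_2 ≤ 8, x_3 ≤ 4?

By stars and bars, unrestricted non-negative solutions to x_1+…+x_3 = 16 number C(16+2,2) = 153.
Subtract solutions that violate a single cap (substitute x_i' = x_i − (cap_i+1)): x_1 ≥ 7 gives C(11,2) = 55; x_2 ≥ 9 gives C(9,2) = 36; x_3 ≥ 5 gives C(13,2) = 78. Together 169.
Add back pairs where two caps are both exceeded: 1 + 15 + 6 = 22.
By inclusion–exclusion the count is 153 − 169 + 22 = 6.

6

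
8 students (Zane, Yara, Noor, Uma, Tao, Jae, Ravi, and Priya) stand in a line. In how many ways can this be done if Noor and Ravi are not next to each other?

Of the 8! = 40320 arrangements, those with Noor and Ravi adjacent number 2 × 7! = 10080 (treat the pair as a block with 2 internal orders).
So 40320 − 10080 = 30240 arrangements keep them apart.

30240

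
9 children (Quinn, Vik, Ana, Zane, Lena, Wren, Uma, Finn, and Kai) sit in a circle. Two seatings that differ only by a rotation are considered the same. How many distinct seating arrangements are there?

Seat Quinn anywhere (absorbing the rotational symmetry), then permute the other 8: (8)! = 40320.

40320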